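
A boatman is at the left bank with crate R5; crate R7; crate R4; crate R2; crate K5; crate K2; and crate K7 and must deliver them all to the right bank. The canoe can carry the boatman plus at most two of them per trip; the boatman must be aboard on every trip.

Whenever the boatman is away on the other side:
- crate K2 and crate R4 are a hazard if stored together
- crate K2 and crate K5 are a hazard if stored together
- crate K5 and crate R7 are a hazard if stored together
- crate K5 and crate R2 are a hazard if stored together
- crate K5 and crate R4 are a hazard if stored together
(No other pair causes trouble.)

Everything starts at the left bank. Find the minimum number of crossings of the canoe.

Counting alone: the boatman can take at most 2 across per trip to the right bank, so moving all 7 needs at least 4 loaded trips out, with a return between consecutive ones — at least 7 crossings.
The safety rule pushes this higher. Following every safe sequence of crossings, the most of the 7 that can be at the right bank as the canoe arrives there on crossings 7, 9 is 5, 6 respectively — never all 7.
So no plan with fewer than 11 crossings exists, and this one achieves 11:
1. Boatman goes to the right bank with crate K5 and crate R4.  [the left bank: crate K2, crate K7, crate R2, crate R5, crate R7 | the right bank: crate K5, crate R4]
2. Boatman goes back to the left bank with crate R4.  [the left bank: crate K2, crate K7, crate R2, crate R4, crate R5, crate R7 | the right bank: crate K5]
3. Boatman goes to the right bank with crate R4 and crate R5.  [the left bank: crate K2, crate K7, crate R2, crate R7 | the right bank: crate K5, crate R4, crate R5]
4. Boatman goes back to the left bank with crate R4.  [the left bank: crate K2, crate K7, crate R2, crate R4, crate R7 | the right bank: crate K5, crate R5]
5. Boatman goes to the right bank with crate R4 and crate R7.  [the left bank: crate K2, crate K7, crate R2 | the right bank: crate K5, crate R4, crate R5, crate R7]
6. Boatman goes back to the left bank with crate K5.  [the left bank: crate K2, crate K5, crate K7, crate R2 | the right bank: crate R4, crate R5, crate R7]
7. Boatman goes to the right bank with crate K5 and crate R2.  [the left bank: crate K2, crate K7 | the right bank: crate K5, crate R2, crate R4, crate R5, crate R7]
8. Boatman goes back to the left bank with crate K5.  [the left bank: crate K2, crate K5, crate K7 | the right bank: crate R2, crate R4, crate R5, crate R7]
9. Boatman goes to the right bank with crate K5 and crate K7.  [the left bank: crate K2 | the right bank: crate K5, crate K7, crate R2, crate R4, crate R5, crate R7]
10. Boatman goes back to the left bank with crate K5.  [the left bank: crate K2, crate K5 | the right bank: crate K7, crate R2, crate R4, crate R5, crate R7]
11. Boatman goes to the right bank with crate K2 and crate K5.  [the left bank: — | the right bank: crate K2, crate K5, crate K7, crate R2, crate R4, crate R5, crate R7]

11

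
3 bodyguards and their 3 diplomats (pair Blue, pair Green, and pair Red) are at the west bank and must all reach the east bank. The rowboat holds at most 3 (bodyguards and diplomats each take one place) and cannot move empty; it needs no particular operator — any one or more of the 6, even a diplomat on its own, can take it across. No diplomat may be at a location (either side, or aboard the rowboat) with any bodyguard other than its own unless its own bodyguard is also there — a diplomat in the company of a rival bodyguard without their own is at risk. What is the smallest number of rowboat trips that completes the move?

5

Counting alone: each trip to the east bank takes at most 3 across and each return brings at least 1 back, so after t trips out (and t−1 returns) at most 3t − (t−1) of the 6 are across; that first reaches 6 at t = 3, so at least 5 crossings are needed.
The plan below uses exactly 5 crossings, so it is optimal:
1. bodyguard Blue and diplomat Blue cross → the east bank.
2. bodyguard Blue crosses ← the west bank.
3. bodyguard Blue, bodyguard Green, and bodyguard Red cross → the east bank.
4. diplomat Blue crosses ← the west bank.
5. diplomat Blue, diplomat Green, and diplomat Red cross → the east bank.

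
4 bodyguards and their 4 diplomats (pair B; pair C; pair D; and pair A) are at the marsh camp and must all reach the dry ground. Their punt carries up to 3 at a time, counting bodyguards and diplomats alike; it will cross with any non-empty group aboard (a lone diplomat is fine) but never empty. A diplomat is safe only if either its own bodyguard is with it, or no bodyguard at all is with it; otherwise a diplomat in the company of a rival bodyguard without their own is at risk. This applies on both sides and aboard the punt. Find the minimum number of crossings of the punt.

9

Counting alone: each trip to the dry ground takes at most 3 across and each return brings at least 1 back, so after t trips out (and t−1 returns) at most 3t − (t−1) of the 8 are across; that first reaches 8 at t = 4, so at least 7 crossings are needed.
The safety rule pushes this higher. Following every safe sequence of crossings, the most of the 8 that can be at the dry ground as the punt arrives there on crossing 7 is 7 — never all 8.
So no plan with fewer than 9 crossings exists, and this one achieves 9:
1. bodyguard B and diplomat B cross → the dry ground.
2. bodyguard B crosses ← the marsh camp.
3. bodyguard B, bodyguard C, and diplomat C cross → the dry ground.
4. bodyguard B and diplomat B cross ← the marsh camp.
5. bodyguard A, bodyguard B, and bodyguard D cross → the dry ground.
6. diplomat C crosses ← the marsh camp.
7. diplomat B and diplomat C cross → the dry ground.
8. diplomat B crosses ← the marsh camp.
9. diplomat A, diplomat B, and diplomat D cross → the dry ground.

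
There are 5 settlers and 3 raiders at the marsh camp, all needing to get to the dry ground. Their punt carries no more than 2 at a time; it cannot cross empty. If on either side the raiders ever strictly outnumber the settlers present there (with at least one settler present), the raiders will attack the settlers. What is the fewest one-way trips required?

13

Counting alone: each trip to the dry ground takes at most 2 across and each return brings at least 1 back, so after t trips out (and t−1 returns) at most 2t − (t−1) of the 8 are across; that first reaches 8 at t = 7, so at least 13 crossings are needed.
The plan below uses exactly 13 crossings, so it is optimal:
1. 2 raiders → the dry ground.  (the marsh camp: 5S 1R; the dry ground: 0S 2R)
2. 1 raider ← the marsh camp.  (the marsh camp: 5S 2R; the dry ground: 0S 1R)
3. 2 raiders → the dry ground.  (the marsh camp: 5S 0R; the dry ground: 0S 3R)
4. 1 raider ← the marsh camp.  (the marsh camp: 5S 1R; the dry ground: 0S 2R)
5. 2 settlers → the dry ground.  (the marsh camp: 3S 1R; the dry ground: 2S 2R)
6. 1 raider ← the marsh camp.  (the marsh camp: 3S 2R; the dry ground: 2S 1R)
7. 1 settler and 1 raider → the dry ground.  (the marsh camp: 2S 1R; the dry ground: 3S 2R)
8. 1 raider ← the marsh camp.  (the marsh camp: 2S 2R; the dry ground: 3S 1R)
9. 2 raiders → the dry ground.  (the marsh camp: 2S 0R; the dry ground: 3S 3R)
10. 1 raider ← the marsh camp.  (the marsh camp: 2S 1R; the dry ground: 3S 2R)
11. 1 settler and 1 raider → the dry ground.  (the marsh camp: 1S 0R; the dry ground: 4S 3R)
12. 1 raider ← the marsh camp.  (the marsh camp: 1S 1R; the dry ground: 4S 2R)
13. 1 settler and 1 raider → the dry ground.  (the marsh camp: 0S 0R; the dry ground: 5S 3R)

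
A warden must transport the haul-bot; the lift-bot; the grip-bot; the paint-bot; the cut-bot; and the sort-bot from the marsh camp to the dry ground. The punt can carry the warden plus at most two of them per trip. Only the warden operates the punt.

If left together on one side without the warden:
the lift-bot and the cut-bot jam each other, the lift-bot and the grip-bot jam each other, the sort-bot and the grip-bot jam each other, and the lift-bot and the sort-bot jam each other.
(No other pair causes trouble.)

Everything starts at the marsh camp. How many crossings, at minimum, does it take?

Counting alone: the warden can take at most 2 across per trip to the dry ground, so moving all 6 needs at least 3 loaded trips out, with a return between consecutive ones — at least 5 crossings.
The safety rule pushes this higher. Following every safe sequence of crossings, the most of the 6 that can be at the dry ground as the punt arrives there on crossings 5, 7 is 4, 5 respectively — never all 6.
So no plan with fewer than 9 crossings exists, and this one achieves 9:
1. Warden goes to the dry ground with the grip-bot and the lift-bot.
2. Warden goes back to the marsh camp with the lift-bot.
3. Warden goes to the dry ground with the haul-bot and the lift-bot.
4. Warden goes back to the marsh camp with the lift-bot.
5. Warden goes to the dry ground with the lift-bot and the paint-bot.
6. Warden goes back to the marsh camp with the lift-bot.
7. Warden goes to the dry ground with the cut-bot and the lift-bot.
8. Warden goes back to the marsh camp with the lift-bot.
9. Warden goes to the dry ground with the lift-bot and the sort-bot.

9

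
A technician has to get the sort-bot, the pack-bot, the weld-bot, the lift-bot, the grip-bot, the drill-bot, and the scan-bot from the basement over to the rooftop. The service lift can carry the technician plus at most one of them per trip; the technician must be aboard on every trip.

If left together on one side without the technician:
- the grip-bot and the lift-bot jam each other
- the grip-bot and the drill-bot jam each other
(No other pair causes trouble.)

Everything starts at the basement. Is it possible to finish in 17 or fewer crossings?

Yes

Yes — this plan uses 15 crossings (≤ 17):
1. Technician goes to the rooftop with the grip-bot.  [the basement: the drill-bot, the lift-bot, the pack-bot, the scan-bot, the sort-bot, the weld-bot | the rooftop: the grip-bot]
2. Technician goes back to the basement alone.  [the basement: the drill-bot, the lift-bot, the pack-bot, the scan-bot, the sort-bot, the weld-bot | the rooftop: the grip-bot]
3. Technician goes to the rooftop with the sort-bot.  [the basement: the drill-bot, the lift-bot, the pack-bot, the scan-bot, the weld-bot | the rooftop: the grip-bot, the sort-bot]
4. Technician goes back to the basement alone.  [the basement: the drill-bot, the lift-bot, the pack-bot, the scan-bot, the weld-bot | the rooftop: the grip-bot, the sort-bot]
5. Technician goes to the rooftop with the pack-bot.  [the basement: the drill-bot, the lift-bot, the scan-bot, the weld-bot | the rooftop: the grip-bot, the pack-bot, the sort-bot]
6. Technician goes back to the basement alone.  [the basement: the drill-bot, the lift-bot, the scan-bot, the weld-bot | the rooftop: the grip-bot, the pack-bot, the sort-bot]
7. Technician goes to the rooftop with the weld-bot.  [the basement: the drill-bot, the lift-bot, the scan-bot | the rooftop: the grip-bot, the pack-bot, the sort-bot, the weld-bot]
8. Technician goes back to the basement alone.  [the basement: the drill-bot, the lift-bot, the scan-bot | the rooftop: the grip-bot, the pack-bot, the sort-bot, the weld-bot]
9. Technician goes to the rooftop with the lift-bot.  [the basement: the drill-bot, the scan-bot | the rooftop: the grip-bot, the lift-bot, the pack-bot, the sort-bot, the weld-bot]
10. Technician goes back to the basement with the grip-bot.  [the basement: the drill-bot, the grip-bot, the scan-bot | the rooftop: the lift-bot, the pack-bot, the sort-bot, the weld-bot]
11. Technician goes to the rooftop with the drill-bot.  [the basement: the grip-bot, the scan-bot | the rooftop: the drill-bot, the lift-bot, the pack-bot, the sort-bot, the weld-bot]
12. Technician goes back to the basement alone.  [the basement: the grip-bot, the scan-bot | the rooftop: the drill-bot, the lift-bot, the pack-bot, the sort-bot, the weld-bot]
13. Technician goes to the rooftop with the scan-bot.  [the basement: the grip-bot | the rooftop: the drill-bot, the lift-bot, the pack-bot, the scan-bot, the sort-bot, the weld-bot]
14. Technician goes back to the basement alone.  [the basement: the grip-bot | the rooftop: the drill-bot, the lift-bot, the pack-bot, the scan-bot, the sort-bot, the weld-bot]
15. Technician goes to the rooftop with the grip-bot.  [the basement: — | the rooftop: the drill-bot, the grip-bot, the lift-bot, the pack-bot, the scan-bot, the sort-bot, the weld-bot]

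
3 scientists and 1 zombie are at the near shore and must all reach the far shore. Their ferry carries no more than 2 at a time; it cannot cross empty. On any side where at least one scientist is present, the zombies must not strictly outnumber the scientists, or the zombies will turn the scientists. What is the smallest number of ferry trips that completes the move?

5

Counting alone: each trip to the far shore takes at most 2 across and each return brings at least 1 back, so after t trips out (and t−1 returns) at most 2t − (t−1) of the 4 are across; that first reaches 4 at t = 3, so at least 5 crossings are needed.
The plan below uses exactly 5 crossings, so it is optimal:
1. 1 scientist and 1 zombie → the far shore.  (the near shore: 2S 0Z; the far shore: 1S 1Z)
2. 1 zombie ← the near shore.  (the near shore: 2S 1Z; the far shore: 1S 0Z)
3. 1 scientist and 1 zombie → the far shore.  (the near shore: 1S 0Z; the far shore: 2S 1Z)
4. 1 zombie ← the near shore.  (the near shore: 1S 1Z; the far shore: 2S 0Z)
5. 1 scientist and 1 zombie → the far shore.  (the near shore: 0S 0Z; the far shore: 3S 1Z)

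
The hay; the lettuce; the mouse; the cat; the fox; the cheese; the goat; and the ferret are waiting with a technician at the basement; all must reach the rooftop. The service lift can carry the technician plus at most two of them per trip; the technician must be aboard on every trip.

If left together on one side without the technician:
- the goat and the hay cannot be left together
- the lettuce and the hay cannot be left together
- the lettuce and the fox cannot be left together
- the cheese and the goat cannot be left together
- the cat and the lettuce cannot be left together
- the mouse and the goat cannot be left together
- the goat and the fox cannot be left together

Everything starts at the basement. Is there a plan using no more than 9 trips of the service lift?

Yes — this plan uses 9 crossings (≤ 9):
1. Technician goes to the rooftop with the goat and the lettuce.  [the basement: the cat, the cheese, the ferret, the fox, the hay, the mouse | the rooftop: the goat, the lettuce]
2. Technician goes back to the basement alone.  [the basement: the cat, the cheese, the ferret, the fox, the hay, the mouse | the rooftop: the goat, the lettuce]
3. Technician goes to the rooftop with the cheese and the mouse.  [the basement: the cat, the ferret, the fox, the hay | the rooftop: the cheese, the goat, the lettuce, the mouse]
4. Technician goes back to the basement with the goat.  [the basement: the cat, the ferret, the fox, the goat, the hay | the rooftop: the cheese, the lettuce, the mouse]
5. Technician goes to the rooftop with the fox and the hay.  [the basement: the cat, the ferret, the goat | the rooftop: the cheese, the fox, the hay, the lettuce, the mouse]
6. Technician goes back to the basement with the lettuce.  [the basement: the cat, the ferret, the goat, the lettuce | the rooftop: the cheese, the fox, the hay, the mouse]
7. Technician goes to the rooftop with the cat and the ferret.  [the basement: the goat, the lettuce | the rooftop: the cat, the cheese, the ferret, the fox, the hay, the mouse]
8. Technician goes back to the basement alone.  [the basement: the goat, the lettuce | the rooftop: the cat, the cheese, the ferret, the fox, the hay, the mouse]
9. Technician goes to the rooftop with the goat and the lettuce.  [the basement: — | the rooftop: the cat, the cheese, the ferret, the fox, the goat, the hay, the lettuce, the mouse]

Yes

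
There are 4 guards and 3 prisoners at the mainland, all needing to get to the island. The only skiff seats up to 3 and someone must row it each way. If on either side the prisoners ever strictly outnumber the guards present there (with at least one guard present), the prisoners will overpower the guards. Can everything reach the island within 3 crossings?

Counting alone: each trip to the island takes at most 3 across and each return brings at least 1 back, so after t trips out (and t−1 returns) at most 3t − (t−1) of the 7 are across; that first reaches 7 at t = 3, so at least 5 crossings are needed.
Since 3 < 5, 3 crossings cannot be enough. (The shortest complete plan in fact takes 5:)
1. 3 prisoners → the island.  (the mainland: 4G 0P; the island: 0G 3P)
2. 1 prisoner ← the mainland.  (the mainland: 4G 1P; the island: 0G 2P)
3. 3 guards → the island.  (the mainland: 1G 1P; the island: 3G 2P)
4. 1 guard ← the mainland.  (the mainland: 2G 1P; the island: 2G 2P)
5. 2 guards and 1 prisoner → the island.  (the mainland: 0G 0P; the island: 4G 3P)

No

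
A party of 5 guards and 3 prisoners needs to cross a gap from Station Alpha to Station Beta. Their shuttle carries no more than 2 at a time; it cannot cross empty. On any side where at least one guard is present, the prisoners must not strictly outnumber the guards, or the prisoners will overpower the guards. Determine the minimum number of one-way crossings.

13

Counting alone: each trip to Station Beta takes at most 2 across and each return brings at least 1 back, so after t trips out (and t−1 returns) at most 2t − (t−1) of the 8 are across; that first reaches 8 at t = 7, so at least 13 crossings are needed.
The plan below uses exactly 13 crossings, so it is optimal:
1. 2 prisoners → Station Beta.  (Station Alpha: 5G 1P; Station Beta: 0G 2P)
2. 1 prisoner ← Station Alpha.  (Station Alpha: 5G 2P; Station Beta: 0G 1P)
3. 2 prisoners → Station Beta.  (Station Alpha: 5G 0P; Station Beta: 0G 3P)
4. 1 prisoner ← Station Alpha.  (Station Alpha: 5G 1P; Station Beta: 0G 2P)
5. 2 guards → Station Beta.  (Station Alpha: 3G 1P; Station Beta: 2G 2P)
6. 1 prisoner ← Station Alpha.  (Station Alpha: 3G 2P; Station Beta: 2G 1P)
7. 1 guard and 1 prisoner → Station Beta.  (Station Alpha: 2G 1P; Station Beta: 3G 2P)
8. 1 prisoner ← Station Alpha.  (Station Alpha: 2G 2P; Station Beta: 3G 1P)
9. 2 prisoners → Station Beta.  (Station Alpha: 2G 0P; Station Beta: 3G 3P)
10. 1 prisoner ← Station Alpha.  (Station Alpha: 2G 1P; Station Beta: 3G 2P)
11. 1 guard and 1 prisoner → Station Beta.  (Station Alpha: 1G 0P; Station Beta: 4G 3P)
12. 1 prisoner ← Station Alpha.  (Station Alpha: 1G 1P; Station Beta: 4G 2P)
13. 1 guard and 1 prisoner → Station Beta.  (Station Alpha: 0G 0P; Station Beta: 5G 3P)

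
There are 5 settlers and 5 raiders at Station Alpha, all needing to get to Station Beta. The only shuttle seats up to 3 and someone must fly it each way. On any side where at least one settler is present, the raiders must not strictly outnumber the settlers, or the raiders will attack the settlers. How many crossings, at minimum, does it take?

11

Counting alone: each trip to Station Beta takes at most 3 across and each return brings at least 1 back, so after t trips out (and t−1 returns) at most 3t − (t−1) of the 10 are across; that first reaches 10 at t = 5, so at least 9 crossings are needed.
The safety rule pushes this higher. Following every safe sequence of crossings, the most of the 10 that can be at Station Beta as the shuttle arrives there on crossing 9 is 9 — never all 10.
So no plan with fewer than 11 crossings exists, and this one achieves 11:
1. 2 raiders → Station Beta.  (Station Alpha: 5S 3R; Station Beta: 0S 2R)
2. 1 raider ← Station Alpha.  (Station Alpha: 5S 4R; Station Beta: 0S 1R)
3. 3 raiders → Station Beta.  (Station Alpha: 5S 1R; Station Beta: 0S 4R)
4. 1 raider ← Station Alpha.  (Station Alpha: 5S 2R; Station Beta: 0S 3R)
5. 3 settlers → Station Beta.  (Station Alpha: 2S 2R; Station Beta: 3S 3R)
6. 1 settler and 1 raider ← Station Alpha.  (Station Alpha: 3S 3R; Station Beta: 2S 2R)
7. 3 settlers → Station Beta.  (Station Alpha: 0S 3R; Station Beta: 5S 2R)
8. 1 raider ← Station Alpha.  (Station Alpha: 0S 4R; Station Beta: 5S 1R)
9. 2 raiders → Station Beta.  (Station Alpha: 0S 2R; Station Beta: 5S 3R)
10. 1 raider ← Station Alpha.  (Station Alpha: 0S 3R; Station Beta: 5S 2R)
11. 3 raiders → Station Beta.  (Station Alpha: 0S 0R; Station Beta: 5S 5R)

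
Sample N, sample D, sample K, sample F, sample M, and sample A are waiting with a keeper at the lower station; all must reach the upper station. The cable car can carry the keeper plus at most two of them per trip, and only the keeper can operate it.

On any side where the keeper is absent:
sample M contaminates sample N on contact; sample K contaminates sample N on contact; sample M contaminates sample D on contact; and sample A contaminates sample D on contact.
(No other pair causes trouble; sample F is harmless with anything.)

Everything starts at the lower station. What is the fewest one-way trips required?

Counting alone: the keeper can take at most 2 across per trip to the upper station, so moving all 6 needs at least 3 loaded trips out, with a return between consecutive ones — at least 5 crossings.
The safety rule pushes this higher. Following every safe sequence of crossings, the most of the 6 that can be at the upper station as the cable car arrives there on crossing 5 is 5 — never all 6.
So no plan with fewer than 7 crossings exists, and this one achieves 7:
1. Keeper goes to the upper station with sample D and sample N.  [the lower station: sample A, sample F, sample K, sample M | the upper station: sample D, sample N]
2. Keeper goes back to the lower station alone.  [the lower station: sample A, sample F, sample K, sample M | the upper station: sample D, sample N]
3. Keeper goes to the upper station with sample F and sample K.  [the lower station: sample A, sample M | the upper station: sample D, sample F, sample K, sample N]
4. Keeper goes back to the lower station with sample N.  [the lower station: sample A, sample M, sample N | the upper station: sample D, sample F, sample K]
5. Keeper goes to the upper station with sample A and sample M.  [the lower station: sample N | the upper station: sample A, sample D, sample F, sample K, sample M]
6. Keeper goes back to the lower station with sample D.  [the lower station: sample D, sample N | the upper station: sample A, sample F, sample K, sample M]
7. Keeper goes to the upper station with sample D and sample N.  [the lower station: — | the upper station: sample A, sample D, sample F, sample K, sample M, sample N]

7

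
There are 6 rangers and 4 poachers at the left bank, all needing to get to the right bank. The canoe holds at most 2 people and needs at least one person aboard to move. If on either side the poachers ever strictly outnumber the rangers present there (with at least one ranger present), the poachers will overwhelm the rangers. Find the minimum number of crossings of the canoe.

17

Counting alone: each trip to the right bank takes at most 2 across and each return brings at least 1 back, so after t trips out (and t−1 returns) at most 2t − (t−1) of the 10 are across; that first reaches 10 at t = 9, so at least 17 crossings are needed.
The plan below uses exactly 17 crossings, so it is optimal:
1. 2 poachers → the right bank.  (the left bank: 6R 2P; the right bank: 0R 2P)
2. 1 poacher ← the left bank.  (the left bank: 6R 3P; the right bank: 0R 1P)
3. 2 poachers → the right bank.  (the left bank: 6R 1P; the right bank: 0R 3P)
4. 1 poacher ← the left bank.  (the left bank: 6R 2P; the right bank: 0R 2P)
5. 2 rangers → the right bank.  (the left bank: 4R 2P; the right bank: 2R 2P)
6. 1 poacher ← the left bank.  (the left bank: 4R 3P; the right bank: 2R 1P)
7. 1 ranger and 1 poacher → the right bank.  (the left bank: 3R 2P; the right bank: 3R 2P)
8. 1 poacher ← the left bank.  (the left bank: 3R 3P; the right bank: 3R 1P)
9. 2 poachers → the right bank.  (the left bank: 3R 1P; the right bank: 3R 3P)
10. 1 poacher ← the left bank.  (the left bank: 3R 2P; the right bank: 3R 2P)
11. 1 ranger and 1 poacher → the right bank.  (the left bank: 2R 1P; the right bank: 4R 3P)
12. 1 poacher ← the left bank.  (the left bank: 2R 2P; the right bank: 4R 2P)
13. 2 poachers → the right bank.  (the left bank: 2R 0P; the right bank: 4R 4P)
14. 1 poacher ← the left bank.  (the left bank: 2R 1P; the right bank: 4R 3P)
15. 1 ranger and 1 poacher → the right bank.  (the left bank: 1R 0P; the right bank: 5R 4P)
16. 1 poacher ← the left bank.  (the left bank: 1R 1P; the right bank: 5R 3P)
17. 1 ranger and 1 poacher → the right bank.  (the left bank: 0R 0P; the right bank: 6R 4P)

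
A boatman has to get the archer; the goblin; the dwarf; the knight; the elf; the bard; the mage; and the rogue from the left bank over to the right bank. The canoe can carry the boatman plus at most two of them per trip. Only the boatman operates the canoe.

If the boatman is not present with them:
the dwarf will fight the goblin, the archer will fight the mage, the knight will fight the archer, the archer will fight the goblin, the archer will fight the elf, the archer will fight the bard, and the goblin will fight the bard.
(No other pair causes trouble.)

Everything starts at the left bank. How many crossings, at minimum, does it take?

Counting alone: the boatman can take at most 2 across per trip to the right bank, so moving all 8 needs at least 4 loaded trips out, with a return between consecutive ones — at least 7 crossings.
The safety rule pushes this higher. Following every safe sequence of crossings, the most of the 8 that can be at the right bank as the canoe arrives there on crossings 7, 9, 11 is 5, 6, 7 respectively — never all 8.
So no plan with fewer than 13 crossings exists, and this one achieves 13:
1. Boatman goes to the right bank with the archer and the goblin.  [the left bank: the bard, the dwarf, the elf, the knight, the mage, the rogue | the right bank: the archer, the goblin]
2. Boatman goes back to the left bank with the archer.  [the left bank: the archer, the bard, the dwarf, the elf, the knight, the mage, the rogue | the right bank: the goblin]
3. Boatman goes to the right bank with the archer and the dwarf.  [the left bank: the bard, the elf, the knight, the mage, the rogue | the right bank: the archer, the dwarf, the goblin]
4. Boatman goes back to the left bank with the goblin.  [the left bank: the bard, the elf, the goblin, the knight, the mage, the rogue | the right bank: the archer, the dwarf]
5. Boatman goes to the right bank with the goblin and the rogue.  [the left bank: the bard, the elf, the knight, the mage | the right bank: the archer, the dwarf, the goblin, the rogue]
6. Boatman goes back to the left bank with the goblin.  [the left bank: the bard, the elf, the goblin, the knight, the mage | the right bank: the archer, the dwarf, the rogue]
7. Boatman goes to the right bank with the bard and the knight.  [the left bank: the elf, the goblin, the mage | the right bank: the archer, the bard, the dwarf, the knight, the rogue]
8. Boatman goes back to the left bank with the archer.  [the left bank: the archer, the elf, the goblin, the mage | the right bank: the bard, the dwarf, the knight, the rogue]
9. Boatman goes to the right bank with the archer and the elf.  [the left bank: the goblin, the mage | the right bank: the archer, the bard, the dwarf, the elf, the knight, the rogue]
10. Boatman goes back to the left bank with the archer.  [the left bank: the archer, the goblin, the mage | the right bank: the bard, the dwarf, the elf, the knight, the rogue]
11. Boatman goes to the right bank with the archer and the mage.  [the left bank: the goblin | the right bank: the archer, the bard, the dwarf, the elf, the knight, the mage, the rogue]
12. Boatman goes back to the left bank with the archer.  [the left bank: the archer, the goblin | the right bank: the bard, the dwarf, the elf, the knight, the mage, the rogue]
13. Boatman goes to the right bank with the archer and the goblin.  [the left bank: — | the right bank: the archer, the bard, the dwarf, the elf, the goblin, the knight, the mage, the rogue]

13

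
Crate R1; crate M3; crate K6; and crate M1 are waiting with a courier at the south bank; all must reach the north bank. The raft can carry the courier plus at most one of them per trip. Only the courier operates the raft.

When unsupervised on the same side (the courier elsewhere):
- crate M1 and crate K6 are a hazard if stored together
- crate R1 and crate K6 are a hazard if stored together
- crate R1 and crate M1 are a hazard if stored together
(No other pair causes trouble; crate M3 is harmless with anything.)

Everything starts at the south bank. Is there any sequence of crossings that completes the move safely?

No

Whatever the first load, the items left behind include a forbidden pair without the courier. No opening move is safe, so no plan exists.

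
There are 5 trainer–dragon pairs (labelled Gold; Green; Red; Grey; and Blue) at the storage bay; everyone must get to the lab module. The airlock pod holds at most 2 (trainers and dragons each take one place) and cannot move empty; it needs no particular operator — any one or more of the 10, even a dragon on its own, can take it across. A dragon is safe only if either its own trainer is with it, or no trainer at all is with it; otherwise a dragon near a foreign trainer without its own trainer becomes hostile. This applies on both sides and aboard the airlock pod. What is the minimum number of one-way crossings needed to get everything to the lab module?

impossible

Following every safe sequence of crossings from the start, the most of the 10 that can be at the lab module as the airlock pod arrives there on crossings 1, 3, 5, 7 is 2, 3, 4, 5 respectively; the best ever achieved is 5 of 10.
From crossing 9 on, no configuration arises that was not already reachable earlier: only 82 distinct safe configurations (who is on which side, and where the airlock pod is) can ever be reached, none of them has everyone across, and every continuation just revisits them. So no valid plan exists.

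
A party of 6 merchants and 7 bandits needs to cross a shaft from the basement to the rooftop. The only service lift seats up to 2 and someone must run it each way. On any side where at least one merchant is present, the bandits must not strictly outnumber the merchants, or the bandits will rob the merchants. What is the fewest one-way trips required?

The bandits already outnumber the merchants at the basement before anyone moves, so the starting position itself is disallowed.

impossible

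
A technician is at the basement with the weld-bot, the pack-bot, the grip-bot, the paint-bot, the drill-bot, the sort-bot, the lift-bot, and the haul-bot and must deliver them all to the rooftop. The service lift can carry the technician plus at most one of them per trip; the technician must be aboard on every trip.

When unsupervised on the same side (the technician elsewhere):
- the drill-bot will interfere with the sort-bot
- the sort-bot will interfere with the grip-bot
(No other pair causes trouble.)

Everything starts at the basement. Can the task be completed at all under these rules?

1. Technician goes to the rooftop with the sort-bot.
2. Technician goes back to the basement alone.
3. Technician goes to the rooftop with the weld-bot.
4. Technician goes back to the basement alone.
5. Technician goes to the rooftop with the pack-bot.
6. Technician goes back to the basement alone.
7. Technician goes to the rooftop with the grip-bot.
8. Technician goes back to the basement with the sort-bot.
9. Technician goes to the rooftop with the drill-bot.
10. Technician goes back to the basement alone.
11. Technician goes to the rooftop with the paint-bot.
12. Technician goes back to the basement alone.
13. Technician goes to the rooftop with the lift-bot.
14. Technician goes back to the basement alone.
15. Technician goes to the rooftop with the haul-bot.
16. Technician goes back to the basement alone.
17. Technician goes to the rooftop with the sort-bot.

Yes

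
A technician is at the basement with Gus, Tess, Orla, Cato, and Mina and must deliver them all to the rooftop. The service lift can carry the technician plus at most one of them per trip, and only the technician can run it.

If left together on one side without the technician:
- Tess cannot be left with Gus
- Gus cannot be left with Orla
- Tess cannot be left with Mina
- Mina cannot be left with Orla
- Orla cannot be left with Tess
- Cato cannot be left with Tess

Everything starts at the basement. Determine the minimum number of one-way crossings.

impossible

Whatever the first load, the items left behind include a forbidden pair without the technician. No opening move is safe, so no plan exists.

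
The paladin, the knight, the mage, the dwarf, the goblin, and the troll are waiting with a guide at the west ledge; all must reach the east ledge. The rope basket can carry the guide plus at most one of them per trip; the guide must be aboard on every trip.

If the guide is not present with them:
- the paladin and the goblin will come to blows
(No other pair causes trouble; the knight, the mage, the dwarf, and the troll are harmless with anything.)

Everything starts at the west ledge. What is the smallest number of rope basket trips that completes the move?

11

Counting alone: the guide can take at most 1 across per trip to the east ledge, so moving all 6 needs at least 6 loaded trips out, with a return between consecutive ones — at least 11 crossings.
The plan below uses exactly 11 crossings, so it is optimal:
1. Guide goes to the east ledge with the paladin.
2. Guide goes back to the west ledge alone.
3. Guide goes to the east ledge with the knight.
4. Guide goes back to the west ledge alone.
5. Guide goes to the east ledge with the mage.
6. Guide goes back to the west ledge alone.
7. Guide goes to the east ledge with the dwarf.
8. Guide goes back to the west ledge alone.
9. Guide goes to the east ledge with the troll.
10. Guide goes back to the west ledge alone.
11. Guide goes to the east ledge with the goblin.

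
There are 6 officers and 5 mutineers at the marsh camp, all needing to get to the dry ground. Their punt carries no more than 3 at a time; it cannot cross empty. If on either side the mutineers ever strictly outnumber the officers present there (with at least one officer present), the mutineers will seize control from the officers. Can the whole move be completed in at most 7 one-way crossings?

Counting alone: each trip to the dry ground takes at most 3 across and each return brings at least 1 back, so after t trips out (and t−1 returns) at most 3t − (t−1) of the 11 are across; that first reaches 11 at t = 5, so at least 9 crossings are needed.
Since 7 < 9, 7 crossings cannot be enough. (The shortest complete plan in fact takes 9:)
1. 3 mutineers → the dry ground.  (the marsh camp: 6O 2M; the dry ground: 0O 3M)
2. 1 mutineer ← the marsh camp.  (the marsh camp: 6O 3M; the dry ground: 0O 2M)
3. 3 officers → the dry ground.  (the marsh camp: 3O 3M; the dry ground: 3O 2M)
4. 1 officer ← the marsh camp.  (the marsh camp: 4O 3M; the dry ground: 2O 2M)
5. 2 officers and 1 mutineer → the dry ground.  (the marsh camp: 2O 2M; the dry ground: 4O 3M)
6. 1 officer ← the marsh camp.  (the marsh camp: 3O 2M; the dry ground: 3O 3M)
7. 2 officers and 1 mutineer → the dry ground.  (the marsh camp: 1O 1M; the dry ground: 5O 4M)
8. 1 officer ← the marsh camp.  (the marsh camp: 2O 1M; the dry ground: 4O 4M)
9. 2 officers and 1 mutineer → the dry ground.  (the marsh camp: 0O 0M; the dry ground: 6O 5M)

No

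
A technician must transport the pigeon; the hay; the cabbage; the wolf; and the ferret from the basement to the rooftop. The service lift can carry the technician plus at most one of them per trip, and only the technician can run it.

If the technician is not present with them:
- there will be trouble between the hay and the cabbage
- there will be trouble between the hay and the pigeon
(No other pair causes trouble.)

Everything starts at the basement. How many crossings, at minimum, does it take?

11

Counting alone: the technician can take at most 1 across per trip to the rooftop, so moving all 5 needs at least 5 loaded trips out, with a return between consecutive ones — at least 9 crossings.
The safety rule pushes this higher. Following every safe sequence of crossings, the most of the 5 that can be at the rooftop as the service lift arrives there on crossing 9 is 4 — never all 5.
So no plan with fewer than 11 crossings exists, and this one achieves 11:
1. Technician goes to the rooftop with the hay.  [the basement: the cabbage, the ferret, the pigeon, the wolf | the rooftop: the hay]
2. Technician goes back to the basement alone.  [the basement: the cabbage, the ferret, the pigeon, the wolf | the rooftop: the hay]
3. Technician goes to the rooftop with the pigeon.  [the basement: the cabbage, the ferret, the wolf | the rooftop: the hay, the pigeon]
4. Technician goes back to the basement with the hay.  [the basement: the cabbage, the ferret, the hay, the wolf | the rooftop: the pigeon]
5. Technician goes to the rooftop with the cabbage.  [the basement: the ferret, the hay, the wolf | the rooftop: the cabbage, the pigeon]
6. Technician goes back to the basement alone.  [the basement: the ferret, the hay, the wolf | the rooftop: the cabbage, the pigeon]
7. Technician goes to the rooftop with the wolf.  [the basement: the ferret, the hay | the rooftop: the cabbage, the pigeon, the wolf]
8. Technician goes back to the basement alone.  [the basement: the ferret, the hay | the rooftop: the cabbage, the pigeon, the wolf]
9. Technician goes to the rooftop with the ferret.  [the basement: the hay | the rooftop: the cabbage, the ferret, the pigeon, the wolf]
10. Technician goes back to the basement alone.  [the basement: the hay | the rooftop: the cabbage, the ferret, the pigeon, the wolf]
11. Technician goes to the rooftop with the hay.  [the basement: — | the rooftop: the cabbage, the ferret, the hay, the pigeon, the wolf]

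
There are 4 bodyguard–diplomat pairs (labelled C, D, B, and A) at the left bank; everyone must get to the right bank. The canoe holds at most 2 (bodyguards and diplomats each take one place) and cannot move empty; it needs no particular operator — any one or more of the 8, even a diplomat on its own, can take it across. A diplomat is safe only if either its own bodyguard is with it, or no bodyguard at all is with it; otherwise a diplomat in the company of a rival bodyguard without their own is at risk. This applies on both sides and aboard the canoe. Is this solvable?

No

Following every safe sequence of crossings from the start, the most of the 8 that can be at the right bank as the canoe arrives there on crossings 1, 3, 5 is 2, 3, 4 respectively; the best ever achieved is 4 of 8.
From crossing 7 on, no configuration arises that was not already reachable earlier: only 44 distinct safe configurations (who is on which side, and where the canoe is) can ever be reached, none of them has everyone across, and every continuation just revisits them. So no valid plan exists.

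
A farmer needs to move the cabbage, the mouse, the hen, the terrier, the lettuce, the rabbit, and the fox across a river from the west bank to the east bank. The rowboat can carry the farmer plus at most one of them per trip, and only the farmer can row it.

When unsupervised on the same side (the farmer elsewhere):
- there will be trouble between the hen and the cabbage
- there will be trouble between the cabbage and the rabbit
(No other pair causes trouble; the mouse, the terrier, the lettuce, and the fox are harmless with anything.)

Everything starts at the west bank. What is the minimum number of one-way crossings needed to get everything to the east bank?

15

Counting alone: the farmer can take at most 1 across per trip to the east bank, so moving all 7 needs at least 7 loaded trips out, with a return between consecutive ones — at least 13 crossings.
The safety rule pushes this higher. Following every safe sequence of crossings, the most of the 7 that can be at the east bank as the rowboat arrives there on crossing 13 is 6 — never all 7.
So no plan with fewer than 15 crossings exists, and this one achieves 15:
1. Farmer goes to the east bank with the cabbage.
2. Farmer goes back to the west bank alone.
3. Farmer goes to the east bank with the mouse.
4. Farmer goes back to the west bank alone.
5. Farmer goes to the east bank with the hen.
6. Farmer goes back to the west bank with the cabbage.
7. Farmer goes to the east bank with the rabbit.
8. Farmer goes back to the west bank alone.
9. Farmer goes to the east bank with the terrier.
10. Farmer goes back to the west bank alone.
11. Farmer goes to the east bank with the lettuce.
12. Farmer goes back to the west bank alone.
13. Farmer goes to the east bank with the fox.
14. Farmer goes back to the west bank alone.
15. Farmer goes to the east bank with the cabbage.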